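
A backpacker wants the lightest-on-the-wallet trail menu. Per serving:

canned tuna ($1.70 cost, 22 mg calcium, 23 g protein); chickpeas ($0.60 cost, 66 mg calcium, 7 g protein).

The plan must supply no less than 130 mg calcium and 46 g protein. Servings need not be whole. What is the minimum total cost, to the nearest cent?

$3.52

An LP optimum is at a vertex; with two nutrient constraints at most two foods are used. Check each candidate.
canned tuna only: max(130/22, 46/23) = 5.909 servings → $10.05.
chickpeas only: max(130/66, 46/7) = 6.571 servings → $3.94.
canned tuna + chickpeas with both tight: 1.559 servings and 1.45 servings → $3.52.
The minimum over all feasible corners is $3.52.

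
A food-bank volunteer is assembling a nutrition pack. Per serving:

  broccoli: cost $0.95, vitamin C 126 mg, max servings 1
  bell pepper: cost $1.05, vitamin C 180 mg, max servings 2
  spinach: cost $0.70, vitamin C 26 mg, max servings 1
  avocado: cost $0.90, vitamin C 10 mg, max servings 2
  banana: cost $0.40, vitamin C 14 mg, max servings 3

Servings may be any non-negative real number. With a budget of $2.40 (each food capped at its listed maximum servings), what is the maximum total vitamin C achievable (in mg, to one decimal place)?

Vitamin C per dollar: bell pepper 171.4, broccoli 132.6, spinach 37.14, banana 35, avocado 11.11.
Take 2 servings of bell pepper: spends $2.10, +360.0 mg vitamin C (running total 360.0 mg).
Take 0.3158 servings of broccoli: spends $0.30, +39.8 mg vitamin C (running total 399.8 mg).
Filling greedily by vitamin C-per-dollar is optimal for one linear limit, giving 399.8 mg.

399.8 mg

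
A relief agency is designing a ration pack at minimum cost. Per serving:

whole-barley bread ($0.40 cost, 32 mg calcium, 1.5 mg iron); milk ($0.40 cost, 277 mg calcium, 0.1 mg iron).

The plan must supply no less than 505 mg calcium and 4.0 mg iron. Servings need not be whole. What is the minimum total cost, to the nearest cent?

$1.64

For a min-cost LP with two ≥-constraints, a basic feasible solution has at most two positive variables.
whole-barley bread only: max(505/32, 4.0/1.5) = 15.78 servings → $6.31.
milk only: max(505/277, 4.0/0.1) = 40 servings → $16.00.
whole-barley bread + milk with both tight: 2.565 servings and 1.527 servings → $1.64.
Cheapest feasible corner: $1.64.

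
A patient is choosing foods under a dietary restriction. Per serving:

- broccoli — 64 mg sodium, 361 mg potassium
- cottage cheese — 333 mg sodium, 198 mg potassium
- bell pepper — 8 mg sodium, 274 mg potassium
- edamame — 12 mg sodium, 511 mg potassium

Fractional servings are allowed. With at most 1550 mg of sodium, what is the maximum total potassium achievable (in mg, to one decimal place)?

Potassium per mg sodium: edamame 42.58, bell pepper 34.25, broccoli 5.641, cottage cheese 0.5946.
With no serving limits, spend the whole sodium allowance on edamame: 1550 mg / 12 mg × 511 mg = 66004.2 mg.

66004.2 mg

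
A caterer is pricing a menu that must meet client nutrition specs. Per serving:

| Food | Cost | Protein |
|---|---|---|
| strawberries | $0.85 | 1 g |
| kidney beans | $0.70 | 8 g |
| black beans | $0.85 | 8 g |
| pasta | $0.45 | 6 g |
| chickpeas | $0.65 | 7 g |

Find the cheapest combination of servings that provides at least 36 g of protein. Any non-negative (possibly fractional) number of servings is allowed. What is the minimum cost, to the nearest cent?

$2.70

Cost per g of protein: pasta $0.0750, kidney beans $0.0875, chickpeas $0.0929, black beans $0.1062, strawberries $0.8500.
With no serving limits, use only pasta: 36 g / 6 g = 6 servings × $0.45 = $2.70.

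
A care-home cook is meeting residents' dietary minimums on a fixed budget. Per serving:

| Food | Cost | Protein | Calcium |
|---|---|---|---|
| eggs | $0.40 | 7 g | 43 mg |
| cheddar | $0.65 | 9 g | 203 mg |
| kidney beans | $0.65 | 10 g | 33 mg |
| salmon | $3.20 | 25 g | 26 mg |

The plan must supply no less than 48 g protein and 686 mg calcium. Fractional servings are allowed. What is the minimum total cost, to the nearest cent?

Compare the cost at each extreme point of the feasible region.
eggs only: max(48/7, 686/43) = 15.95 servings → $6.38.
cheddar only: max(48/9, 686/203) = 5.333 servings → $3.47.
kidney beans only: max(48/10, 686/33) = 20.79 servings → $13.51.
salmon only: max(48/25, 686/26) = 26.38 servings → $84.43.
eggs + cheddar with both tight: 3.453 servings and 2.648 servings → $3.10.
eggs + kidney beans: the both-tight solution has a negative serving — not a feasible corner.
eggs + salmon: the both-tight solution has a negative serving — not a feasible corner.
cheddar + kidney beans with both tight: 3.044 servings and 2.06 servings → $3.32.
cheddar + salmon with both tight: 3.285 servings and 0.7375 servings → $4.50.
kidney beans + salmon: the both-tight solution has a negative serving — not a feasible corner.
Cheapest feasible corner: $3.10.

$3.10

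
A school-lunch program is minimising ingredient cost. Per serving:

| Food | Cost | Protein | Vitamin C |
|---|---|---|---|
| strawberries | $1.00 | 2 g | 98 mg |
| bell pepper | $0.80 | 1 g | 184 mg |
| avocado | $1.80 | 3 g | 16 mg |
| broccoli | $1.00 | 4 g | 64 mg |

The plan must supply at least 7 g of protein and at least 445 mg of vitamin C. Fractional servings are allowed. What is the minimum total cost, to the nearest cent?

$2.84

Compare the cost at each extreme point of the feasible region.
strawberries only: max(7/2, 445/98) = 4.541 servings → $4.54.
bell pepper only: max(7/1, 445/184) = 7 servings → $5.60.
avocado only: max(7/3, 445/16) = 27.81 servings → $50.06.
broccoli only: max(7/4, 445/64) = 6.953 servings → $6.95.
strawberries + bell pepper with both tight: 3.122 servings and 0.7556 servings → $3.73.
strawberries + avocado: the both-tight solution has a negative serving — not a feasible corner.
strawberries + broccoli: the both-tight solution has a negative serving — not a feasible corner.
bell pepper + avocado with both tight: 2.282 servings and 1.573 servings → $4.66.
bell pepper + broccoli with both tight: 1.982 servings and 1.254 servings → $2.84.
avocado + broccoli with both targets exact would need a negative amount; discard.
Cheapest feasible corner: $2.84.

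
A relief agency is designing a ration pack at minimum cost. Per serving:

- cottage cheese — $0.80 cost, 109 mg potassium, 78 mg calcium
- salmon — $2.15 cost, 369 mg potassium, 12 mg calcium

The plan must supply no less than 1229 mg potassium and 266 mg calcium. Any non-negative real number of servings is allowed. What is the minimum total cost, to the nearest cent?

An LP optimum is at a vertex; with two nutrient constraints at most two foods are used. Check each candidate.
cottage cheese only: max(1229/109, 266/78) = 11.28 servings → $9.02.
salmon only: max(1229/369, 266/12) = 22.17 servings → $47.66.
cottage cheese + salmon with both tight: 3.036 servings and 2.434 servings → $7.66.
So the least-cost plan costs $7.66.

$7.66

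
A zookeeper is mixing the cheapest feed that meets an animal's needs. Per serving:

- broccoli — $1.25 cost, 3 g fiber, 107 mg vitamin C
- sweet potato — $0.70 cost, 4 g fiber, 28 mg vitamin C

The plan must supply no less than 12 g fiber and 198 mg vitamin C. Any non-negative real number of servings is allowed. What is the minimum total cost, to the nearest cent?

The cheapest plan sits at a corner of the feasible region — with two constraints it uses at most two foods.
broccoli only: max(12/3, 198/107) = 4 servings → $5.00.
sweet potato only: max(12/4, 198/28) = 7.071 servings → $4.95.
broccoli + sweet potato with both tight: 1.326 servings and 2.006 servings → $3.06.
So the least-cost plan costs $3.06.

$3.06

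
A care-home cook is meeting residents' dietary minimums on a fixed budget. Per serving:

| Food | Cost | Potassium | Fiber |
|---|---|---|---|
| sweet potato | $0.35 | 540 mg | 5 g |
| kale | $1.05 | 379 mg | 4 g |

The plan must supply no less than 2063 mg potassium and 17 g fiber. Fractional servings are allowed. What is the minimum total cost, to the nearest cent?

An LP optimum is at a vertex; with two nutrient constraints at most two foods are used. Check each candidate.
sweet potato only: max(2063/540, 17/5) = 3.82 servings → $1.34.
kale only: max(2063/379, 17/4) = 5.443 servings → $5.72.
sweet potato + kale with both targets exact would need a negative amount; discard.
So the least-cost plan costs $1.34.

$1.34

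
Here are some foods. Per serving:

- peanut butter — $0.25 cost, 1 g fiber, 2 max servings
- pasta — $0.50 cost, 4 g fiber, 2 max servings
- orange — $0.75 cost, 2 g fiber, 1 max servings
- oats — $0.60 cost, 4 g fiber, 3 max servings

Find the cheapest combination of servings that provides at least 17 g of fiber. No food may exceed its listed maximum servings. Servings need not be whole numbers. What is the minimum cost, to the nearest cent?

$2.35

Cost per g of fiber: pasta $0.1250, oats $0.1500, peanut butter $0.2500, orange $0.3750.
Take 2 servings of pasta: +8.0 g fiber for $1.00 (total $1.00, still need 9.0 g).
Take 2.25 servings of oats: +9.0 g fiber for $1.35 (total $2.35, still need 0.0 g).
Filling from the cheapest source first is optimal under one linear minimum: $2.35.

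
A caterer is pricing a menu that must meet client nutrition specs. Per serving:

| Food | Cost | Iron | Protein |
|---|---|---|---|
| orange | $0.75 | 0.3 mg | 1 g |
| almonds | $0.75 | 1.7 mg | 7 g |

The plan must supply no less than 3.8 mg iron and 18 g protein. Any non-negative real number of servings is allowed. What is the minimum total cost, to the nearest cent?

$1.93

This is a tiny linear program; its minimum lies at a vertex of the feasible set. List the vertices and price them.
orange only: max(3.8/0.3, 18/1) = 18 servings → $13.50.
almonds only: max(3.8/1.7, 18/7) = 2.571 servings → $1.93.
orange + almonds: the both-tight solution has a negative serving — not a feasible corner.
Cheapest feasible corner: $1.93.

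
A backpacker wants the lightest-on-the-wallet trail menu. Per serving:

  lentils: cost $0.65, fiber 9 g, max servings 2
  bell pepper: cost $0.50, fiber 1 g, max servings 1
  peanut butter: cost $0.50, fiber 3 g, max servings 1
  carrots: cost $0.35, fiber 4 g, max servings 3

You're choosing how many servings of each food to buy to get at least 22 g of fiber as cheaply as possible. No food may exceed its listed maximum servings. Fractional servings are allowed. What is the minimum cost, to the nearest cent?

$1.65

Cost per g of fiber: lentils $0.0722, carrots $0.0875, peanut butter $0.1667, bell pepper $0.5000.
Take 2 servings of lentils: +18.0 g fiber for $1.30 (total $1.30, still need 4.0 g).
Take 1 serving of carrots: +4.0 g fiber for $0.35 (total $1.65, still need 0.0 g).
Filling from the cheapest source first is optimal under one linear minimum: $1.65.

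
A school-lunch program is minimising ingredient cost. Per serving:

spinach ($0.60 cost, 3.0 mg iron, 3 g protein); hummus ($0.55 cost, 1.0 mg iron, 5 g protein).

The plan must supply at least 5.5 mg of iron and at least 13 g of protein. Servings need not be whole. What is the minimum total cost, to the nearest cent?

Two binding constraints pin down two serving amounts, so the optimal mix uses at most two foods. The candidates are each food alone (scaled to the tighter of iron/protein) and each pair with both constraints tight.
spinach only: max(5.5/3.0, 13/3) = 4.333 servings → $2.60.
hummus only: max(5.5/1.0, 13/5) = 5.5 servings → $3.02.
spinach + hummus with both tight: 1.208 servings and 1.875 servings → $1.76.
The minimum over all feasible corners is $1.76.

$1.76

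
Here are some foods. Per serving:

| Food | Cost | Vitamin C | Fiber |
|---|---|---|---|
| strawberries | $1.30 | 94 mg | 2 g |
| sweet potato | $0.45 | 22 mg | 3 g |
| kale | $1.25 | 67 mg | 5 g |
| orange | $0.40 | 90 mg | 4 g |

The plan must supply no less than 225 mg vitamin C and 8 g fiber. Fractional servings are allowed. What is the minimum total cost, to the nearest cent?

Check every corner: each single food scaled to meet both minima, and each pair solved so both constraints bind.
strawberries only: max(225/94, 8/2) = 4 servings → $5.20.
sweet potato only: max(225/22, 8/3) = 10.23 servings → $4.60.
kale only: max(225/67, 8/5) = 3.358 servings → $4.20.
orange only: max(225/90, 8/4) = 2.5 servings → $1.00.
strawberries + sweet potato with both tight: 2.097 servings and 1.269 servings → $3.30.
strawberries + kale with both tight: 1.753 servings and 0.8988 servings → $3.40.
strawberries + orange with both tight: 0.9184 servings and 1.541 servings → $1.81.
sweet potato + kale: the both-tight solution has a negative serving — not a feasible corner.
sweet potato + orange: the both-tight solution has a negative serving — not a feasible corner.
kale + orange with both targets exact would need a negative amount; discard.
So the least-cost plan costs $1.00.

$1.00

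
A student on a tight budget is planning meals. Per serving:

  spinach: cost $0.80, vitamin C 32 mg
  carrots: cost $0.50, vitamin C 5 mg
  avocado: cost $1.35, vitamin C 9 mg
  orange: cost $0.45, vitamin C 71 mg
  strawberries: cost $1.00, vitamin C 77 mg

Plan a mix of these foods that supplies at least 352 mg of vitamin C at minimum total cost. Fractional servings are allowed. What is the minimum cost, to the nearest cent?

$2.23

Cost per mg of vitamin C: orange $0.0063, strawberries $0.0130, spinach $0.0250, carrots $0.1000, avocado $0.1500.
With no serving limits, use only orange: 352 mg / 71 mg = 4.958 servings × $0.45 = $2.23.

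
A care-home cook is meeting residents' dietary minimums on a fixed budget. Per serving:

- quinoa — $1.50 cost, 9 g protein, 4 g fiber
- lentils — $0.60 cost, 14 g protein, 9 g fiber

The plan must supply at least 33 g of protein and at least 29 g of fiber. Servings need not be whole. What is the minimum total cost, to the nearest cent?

$1.93

Two binding constraints pin down two serving amounts, so the optimal mix uses at most two foods. The candidates are each food alone (scaled to the tighter of protein/fiber) and each pair with both constraints tight.
quinoa only: max(33/9, 29/4) = 7.25 servings → $10.88.
lentils only: max(33/14, 29/9) = 3.222 servings → $1.93.
quinoa + lentils: the both-tight solution has a negative serving — not a feasible corner.
So the least-cost plan costs $1.93.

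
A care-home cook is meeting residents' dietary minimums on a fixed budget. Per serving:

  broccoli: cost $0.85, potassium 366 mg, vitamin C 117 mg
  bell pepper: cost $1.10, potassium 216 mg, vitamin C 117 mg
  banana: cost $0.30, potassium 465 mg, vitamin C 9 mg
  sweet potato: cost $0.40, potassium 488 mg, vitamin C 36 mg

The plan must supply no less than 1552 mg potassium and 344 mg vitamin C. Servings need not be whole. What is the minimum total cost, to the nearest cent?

Minimising a linear cost over {potassium ≥ 1552, vitamin C ≥ 344, servings ≥ 0} — the optimum is at a vertex, using one or two foods.
broccoli only: max(1552/366, 344/117) = 4.24 servings → $3.60.
bell pepper only: max(1552/216, 344/117) = 7.185 servings → $7.90.
banana only: max(1552/465, 344/9) = 38.22 servings → $11.47.
sweet potato only: max(1552/488, 344/36) = 9.556 servings → $3.82.
broccoli + bell pepper with both targets exact would need a negative amount; discard.
broccoli + banana with both tight: 2.856 servings and 1.089 servings → $2.75.
broccoli + sweet potato with both tight: 2.55 servings and 1.268 servings → $2.67.
bell pepper + banana with both tight: 2.783 servings and 2.045 servings → $3.67.
bell pepper + sweet potato with both tight: 2.271 servings and 2.175 servings → $3.37.
banana + sweet potato: intersection lies outside the first quadrant.
So the least-cost plan costs $2.67.

$2.67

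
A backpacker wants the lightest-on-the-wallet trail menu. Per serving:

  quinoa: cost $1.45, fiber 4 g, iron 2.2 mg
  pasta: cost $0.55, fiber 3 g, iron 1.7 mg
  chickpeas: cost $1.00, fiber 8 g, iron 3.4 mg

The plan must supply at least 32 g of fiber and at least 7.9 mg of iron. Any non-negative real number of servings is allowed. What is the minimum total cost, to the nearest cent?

$4.00

Two binding constraints pin down two serving amounts, so the optimal mix uses at most two foods. The candidates are each food alone (scaled to the tighter of fiber/iron) and each pair with both constraints tight.
quinoa only: max(32/4, 7.9/2.2) = 8 servings → $11.60.
pasta only: max(32/3, 7.9/1.7) = 10.67 servings → $5.87.
chickpeas only: max(32/8, 7.9/3.4) = 4 servings → $4.00.
quinoa + pasta with both targets exact would need a negative amount; discard.
quinoa + chickpeas with both targets exact would need a negative amount; discard.
pasta + chickpeas with both targets exact would need a negative amount; discard.
The minimum over all feasible corners is $4.00.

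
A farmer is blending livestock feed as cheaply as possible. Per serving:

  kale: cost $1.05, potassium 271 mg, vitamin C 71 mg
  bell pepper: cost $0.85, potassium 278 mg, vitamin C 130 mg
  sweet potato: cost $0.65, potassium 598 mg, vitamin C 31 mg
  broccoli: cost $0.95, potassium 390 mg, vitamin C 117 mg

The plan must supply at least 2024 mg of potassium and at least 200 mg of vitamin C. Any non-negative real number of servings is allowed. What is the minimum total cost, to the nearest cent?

$2.65

An LP optimum is at a vertex; with two nutrient constraints at most two foods are used. Check each candidate.
kale only: max(2024/271, 200/71) = 7.469 servings → $7.84.
bell pepper only: max(2024/278, 200/130) = 7.281 servings → $6.19.
sweet potato only: max(2024/598, 200/31) = 6.452 servings → $4.19.
broccoli only: max(2024/390, 200/117) = 5.19 servings → $4.93.
kale + bell pepper: the both-tight solution has a negative serving — not a feasible corner.
kale + sweet potato with both tight: 1.669 servings and 2.628 servings → $3.46.
kale + broccoli: intersection lies outside the first quadrant.
bell pepper + sweet potato with both tight: 0.8225 servings and 3.002 servings → $2.65.
bell pepper + broccoli: intersection lies outside the first quadrant.
sweet potato + broccoli with both tight: 2.744 servings and 0.9824 servings → $2.72.
So the least-cost plan costs $2.65.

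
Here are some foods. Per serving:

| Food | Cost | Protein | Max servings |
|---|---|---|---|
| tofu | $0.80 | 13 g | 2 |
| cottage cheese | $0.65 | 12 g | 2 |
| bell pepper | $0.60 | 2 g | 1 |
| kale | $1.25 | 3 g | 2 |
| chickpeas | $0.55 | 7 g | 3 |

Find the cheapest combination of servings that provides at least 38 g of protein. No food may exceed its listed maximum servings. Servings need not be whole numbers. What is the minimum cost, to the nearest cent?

$2.16

Cost per g of protein: cottage cheese $0.0542, tofu $0.0615, chickpeas $0.0786, bell pepper $0.3000, kale $0.4167.
Take 2 servings of cottage cheese: +24.0 g protein for $1.30 (total $1.30, still need 14.0 g).
Take 1.077 servings of tofu: +14.0 g protein for $0.86 (total $2.16, still need 0.0 g).
Filling from the cheapest source first is optimal under one linear minimum: $2.16.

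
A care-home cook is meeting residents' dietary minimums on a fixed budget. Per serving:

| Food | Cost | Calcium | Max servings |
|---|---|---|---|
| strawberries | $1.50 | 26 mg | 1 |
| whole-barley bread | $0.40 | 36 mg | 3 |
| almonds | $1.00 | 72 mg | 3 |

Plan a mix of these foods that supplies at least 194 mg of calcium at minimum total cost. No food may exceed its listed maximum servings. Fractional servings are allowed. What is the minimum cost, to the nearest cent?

$2.39

Cost per mg of calcium: whole-barley bread $0.0111, almonds $0.0139, strawberries $0.0577.
Take 3 servings of whole-barley bread: +108.0 mg calcium for $1.20 (total $1.20, still need 86.0 mg).
Take 1.194 servings of almonds: +86.0 mg calcium for $1.19 (total $2.39, still need 0.0 mg).
Greedy by cheapest-per-mg is optimal for a single linear constraint, so the minimum cost is $2.39.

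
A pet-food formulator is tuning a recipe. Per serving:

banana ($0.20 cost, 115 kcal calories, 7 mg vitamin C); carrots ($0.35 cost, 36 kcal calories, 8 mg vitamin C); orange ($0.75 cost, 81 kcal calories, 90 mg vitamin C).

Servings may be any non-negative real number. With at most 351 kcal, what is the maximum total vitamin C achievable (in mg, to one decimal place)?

390.0 mg

Vitamin C per kcal: orange 1.111, carrots 0.2222, banana 0.06087.
With no serving limits, spend the whole calories allowance on orange: 351 kcal / 81 kcal × 90 mg = 390.0 mg.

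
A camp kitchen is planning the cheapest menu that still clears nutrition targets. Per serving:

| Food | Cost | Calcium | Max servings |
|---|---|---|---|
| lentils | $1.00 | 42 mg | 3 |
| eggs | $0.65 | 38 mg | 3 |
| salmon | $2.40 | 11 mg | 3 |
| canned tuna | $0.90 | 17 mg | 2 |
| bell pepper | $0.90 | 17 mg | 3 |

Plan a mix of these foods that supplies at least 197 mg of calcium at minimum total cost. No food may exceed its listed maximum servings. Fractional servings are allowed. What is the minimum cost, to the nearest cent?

$3.93

Cost per mg of calcium: eggs $0.0171, lentils $0.0238, canned tuna $0.0529, bell pepper $0.0529, salmon $0.2182.
Take 3 servings of eggs: +114.0 mg calcium for $1.95 (total $1.95, still need 83.0 mg).
Take 1.976 servings of lentils: +83.0 mg calcium for $1.98 (total $3.93, still need 0.0 mg).
Filling from the cheapest source first is optimal under one linear minimum: $3.93.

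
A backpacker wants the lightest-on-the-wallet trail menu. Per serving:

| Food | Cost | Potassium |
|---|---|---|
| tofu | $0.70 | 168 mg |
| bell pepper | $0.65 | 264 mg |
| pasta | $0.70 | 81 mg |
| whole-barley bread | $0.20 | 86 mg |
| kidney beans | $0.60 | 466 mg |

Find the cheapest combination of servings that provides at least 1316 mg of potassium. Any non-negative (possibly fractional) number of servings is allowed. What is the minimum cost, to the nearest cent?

Cost per mg of potassium: kidney beans $0.0013, whole-barley bread $0.0023, bell pepper $0.0025, tofu $0.0042, pasta $0.0086.
With no serving limits, use only kidney beans: 1316 mg / 466 mg = 2.824 servings × $0.60 = $1.69.

$1.69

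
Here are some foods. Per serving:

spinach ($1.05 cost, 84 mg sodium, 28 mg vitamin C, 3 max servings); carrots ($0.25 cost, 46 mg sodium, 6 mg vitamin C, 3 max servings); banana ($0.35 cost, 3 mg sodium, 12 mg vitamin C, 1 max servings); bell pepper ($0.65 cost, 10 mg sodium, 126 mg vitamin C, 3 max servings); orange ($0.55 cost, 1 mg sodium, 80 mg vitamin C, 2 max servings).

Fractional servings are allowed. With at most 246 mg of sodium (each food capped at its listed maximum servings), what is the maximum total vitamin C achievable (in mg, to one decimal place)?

Vitamin C per mg sodium: orange 80, bell pepper 12.6, banana 4, spinach 0.3333, carrots 0.1304.
Take 2 servings of orange: uses 2 mg sodium, +160.0 mg vitamin C (running total 160.0 mg).
Take 3 servings of bell pepper: uses 30 mg sodium, +378.0 mg vitamin C (running total 538.0 mg).
Take 1 serving of banana: uses 3 mg sodium, +12.0 mg vitamin C (running total 550.0 mg).
Take 2.512 servings of spinach: uses 211 mg sodium, +70.3 mg vitamin C (running total 620.3 mg).
Greedy by best ratio exhausts the sodium allowance optimally: 620.3 mg.

620.3 mg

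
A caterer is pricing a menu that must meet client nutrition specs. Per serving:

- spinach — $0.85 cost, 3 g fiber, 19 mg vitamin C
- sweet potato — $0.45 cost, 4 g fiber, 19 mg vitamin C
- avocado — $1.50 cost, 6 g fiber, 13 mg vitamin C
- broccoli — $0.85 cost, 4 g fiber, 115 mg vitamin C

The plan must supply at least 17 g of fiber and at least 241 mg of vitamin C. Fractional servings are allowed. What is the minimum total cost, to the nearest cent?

$2.58

spinach only: max(17/3, 241/19) = 12.68 servings → $10.78.
sweet potato only: max(17/4, 241/19) = 12.68 servings → $5.71.
avocado only: max(17/6, 241/13) = 18.54 servings → $27.81.
broccoli only: max(17/4, 241/115) = 4.25 servings → $3.61.
spinach + sweet potato with both targets exact would need a negative amount; discard.
spinach + avocado: intersection lies outside the first quadrant.
spinach + broccoli with both tight: 3.684 servings and 1.487 servings → $4.40.
sweet potato + avocado: the both-tight solution has a negative serving — not a feasible corner.
sweet potato + broccoli with both tight: 2.581 servings and 1.669 servings → $2.58.
avocado + broccoli with both tight: 1.553 servings and 1.92 servings → $3.96.
So the least-cost plan costs $2.58.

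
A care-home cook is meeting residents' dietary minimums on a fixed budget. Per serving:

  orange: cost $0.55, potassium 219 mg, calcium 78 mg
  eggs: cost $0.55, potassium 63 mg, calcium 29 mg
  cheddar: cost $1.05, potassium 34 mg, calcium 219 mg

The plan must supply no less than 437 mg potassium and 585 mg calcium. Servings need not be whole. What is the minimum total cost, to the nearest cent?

$3.10

An LP optimum is at a vertex; with two nutrient constraints at most two foods are used. Check each candidate.
orange only: max(437/219, 585/78) = 7.5 servings → $4.12.
eggs only: max(437/63, 585/29) = 20.17 servings → $11.09.
cheddar only: max(437/34, 585/219) = 12.85 servings → $13.50.
orange + eggs: the both-tight solution has a negative serving — not a feasible corner.
orange + cheddar with both tight: 1.673 servings and 2.075 servings → $3.10.
eggs + cheddar with both tight: 5.918 servings and 1.888 servings → $5.24.
Cheapest feasible corner: $3.10.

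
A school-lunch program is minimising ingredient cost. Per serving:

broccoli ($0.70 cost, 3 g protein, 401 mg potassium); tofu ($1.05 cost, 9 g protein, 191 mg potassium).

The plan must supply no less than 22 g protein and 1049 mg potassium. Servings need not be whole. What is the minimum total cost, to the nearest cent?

$3.17

broccoli only: max(22/3, 1049/401) = 7.333 servings → $5.13.
tofu only: max(22/9, 1049/191) = 5.492 servings → $5.77.
broccoli + tofu with both tight: 1.726 servings and 1.869 servings → $3.17.
Cheapest feasible corner: $3.17.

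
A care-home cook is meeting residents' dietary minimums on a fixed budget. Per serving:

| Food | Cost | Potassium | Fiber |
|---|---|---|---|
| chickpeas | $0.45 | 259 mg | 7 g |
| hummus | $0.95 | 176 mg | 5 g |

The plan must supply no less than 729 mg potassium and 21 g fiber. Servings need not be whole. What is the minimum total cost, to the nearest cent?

$1.35

This is a tiny linear program; its minimum lies at a vertex of the feasible set. List the vertices and price them.
chickpeas only: max(729/259, 21/7) = 3 servings → $1.35.
hummus only: max(729/176, 21/5) = 4.2 servings → $3.99.
chickpeas + hummus: intersection lies outside the first quadrant.
So the least-cost plan costs $1.35.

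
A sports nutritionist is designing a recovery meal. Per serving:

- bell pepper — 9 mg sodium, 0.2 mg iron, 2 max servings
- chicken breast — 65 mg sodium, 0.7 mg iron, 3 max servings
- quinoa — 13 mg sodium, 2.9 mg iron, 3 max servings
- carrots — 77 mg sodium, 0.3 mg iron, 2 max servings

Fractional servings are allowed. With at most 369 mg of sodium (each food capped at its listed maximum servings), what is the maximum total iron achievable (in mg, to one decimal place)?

Iron per mg sodium: quinoa 0.2231, bell pepper 0.02222, chicken breast 0.01077, carrots 0.003896.
Take 3 servings of quinoa: uses 39 mg sodium, +8.7 mg iron (running total 8.7 mg).
Take 2 servings of bell pepper: uses 18 mg sodium, +0.4 mg iron (running total 9.1 mg).
Take 3 servings of chicken breast: uses 195 mg sodium, +2.1 mg iron (running total 11.2 mg).
Take 1.519 servings of carrots: uses 117 mg sodium, +0.5 mg iron (running total 11.7 mg).
Filling greedily by iron-per-mg sodium is optimal for one linear limit, giving 11.7 mg.

11.7 mg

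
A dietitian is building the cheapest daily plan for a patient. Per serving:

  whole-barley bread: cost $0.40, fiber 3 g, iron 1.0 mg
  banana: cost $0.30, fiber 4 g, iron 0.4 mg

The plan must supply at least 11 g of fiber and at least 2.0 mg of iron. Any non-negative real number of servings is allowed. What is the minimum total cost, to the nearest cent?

$1.05

At the optimum either one food covers both requirements or two foods hit both targets exactly; no other combination can be cheaper.
whole-barley bread only: max(11/3, 2.0/1.0) = 3.667 servings → $1.47.
banana only: max(11/4, 2.0/0.4) = 5 servings → $1.50.
whole-barley bread + banana with both tight: 1.286 servings and 1.786 servings → $1.05.
The minimum over all feasible corners is $1.05.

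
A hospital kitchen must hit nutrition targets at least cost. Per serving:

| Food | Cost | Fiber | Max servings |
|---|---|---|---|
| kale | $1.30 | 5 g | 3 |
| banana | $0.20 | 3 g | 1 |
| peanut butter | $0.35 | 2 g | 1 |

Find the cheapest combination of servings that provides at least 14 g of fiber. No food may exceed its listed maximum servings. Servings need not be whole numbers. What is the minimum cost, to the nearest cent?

Cost per g of fiber: banana $0.0667, peanut butter $0.1750, kale $0.2600.
Take 1 serving of banana: +3.0 g fiber for $0.20 (total $0.20, still need 11.0 g).
Take 1 serving of peanut butter: +2.0 g fiber for $0.35 (total $0.55, still need 9.0 g).
Take 1.8 servings of kale: +9.0 g fiber for $2.34 (total $2.89, still need 0.0 g).
Filling from the cheapest source first is optimal under one linear minimum: $2.89.

$2.89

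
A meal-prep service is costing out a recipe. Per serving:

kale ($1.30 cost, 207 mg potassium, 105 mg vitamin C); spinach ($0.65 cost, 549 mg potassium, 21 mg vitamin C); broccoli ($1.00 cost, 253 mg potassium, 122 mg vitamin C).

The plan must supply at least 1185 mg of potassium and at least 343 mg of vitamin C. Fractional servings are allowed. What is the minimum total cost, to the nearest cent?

Two binding constraints pin down two serving amounts, so the optimal mix uses at most two foods. The candidates are each food alone (scaled to the tighter of potassium/vitamin C) and each pair with both constraints tight.
kale only: max(1185/207, 343/105) = 5.725 servings → $7.44.
spinach only: max(1185/549, 343/21) = 16.33 servings → $10.62.
broccoli only: max(1185/253, 343/122) = 4.684 servings → $4.68.
kale + spinach with both tight: 3.066 servings and 1.002 servings → $4.64.
kale + broccoli with both targets exact would need a negative amount; discard.
spinach + broccoli with both tight: 0.9372 servings and 2.65 servings → $3.26.
So the least-cost plan costs $3.26.

$3.26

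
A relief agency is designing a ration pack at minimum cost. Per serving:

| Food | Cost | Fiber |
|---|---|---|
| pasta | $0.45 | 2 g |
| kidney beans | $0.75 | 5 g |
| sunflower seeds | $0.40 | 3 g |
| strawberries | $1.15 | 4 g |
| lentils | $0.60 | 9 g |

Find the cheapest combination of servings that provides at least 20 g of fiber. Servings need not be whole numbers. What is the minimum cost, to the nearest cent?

Cost per g of fiber: lentils $0.0667, sunflower seeds $0.1333, kidney beans $0.1500, pasta $0.2250, strawberries $0.2875.
With no serving limits, use only lentils: 20 g / 9 g = 2.222 servings × $0.60 = $1.33.

$1.33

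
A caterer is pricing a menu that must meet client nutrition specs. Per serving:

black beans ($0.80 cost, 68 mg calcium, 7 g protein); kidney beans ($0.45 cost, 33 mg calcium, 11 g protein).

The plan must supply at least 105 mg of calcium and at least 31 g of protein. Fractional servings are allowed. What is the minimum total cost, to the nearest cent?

$1.40

A basic optimal solution has at most two foods positive. Try each food alone and each pair with both targets met exactly.
black beans only: max(105/68, 31/7) = 4.429 servings → $3.54.
kidney beans only: max(105/33, 31/11) = 3.182 servings → $1.43.
black beans + kidney beans with both tight: 0.2553 servings and 2.656 servings → $1.40.
The minimum over all feasible corners is $1.40.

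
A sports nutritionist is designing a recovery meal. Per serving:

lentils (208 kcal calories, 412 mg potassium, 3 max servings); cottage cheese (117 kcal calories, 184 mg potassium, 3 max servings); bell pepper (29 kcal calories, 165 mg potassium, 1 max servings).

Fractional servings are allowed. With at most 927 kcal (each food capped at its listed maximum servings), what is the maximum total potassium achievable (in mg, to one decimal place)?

1831.9 mg

Potassium per kcal: bell pepper 5.69, lentils 1.981, cottage cheese 1.573.
Take 1 serving of bell pepper: uses 29 kcal, +165.0 mg potassium (running total 165.0 mg).
Take 3 servings of lentils: uses 624 kcal, +1236.0 mg potassium (running total 1401.0 mg).
Take 2.342 servings of cottage cheese: uses 274 kcal, +430.9 mg potassium (running total 1831.9 mg).
Filling greedily by potassium-per-kcal is optimal for one linear limit, giving 1831.9 mg.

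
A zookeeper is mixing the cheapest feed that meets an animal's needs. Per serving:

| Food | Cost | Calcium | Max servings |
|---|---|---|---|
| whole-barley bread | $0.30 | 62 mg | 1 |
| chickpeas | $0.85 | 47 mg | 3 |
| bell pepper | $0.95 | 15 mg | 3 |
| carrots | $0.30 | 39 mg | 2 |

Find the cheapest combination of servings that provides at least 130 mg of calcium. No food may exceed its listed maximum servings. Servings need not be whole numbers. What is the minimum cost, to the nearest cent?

$0.82

Cost per mg of calcium: whole-barley bread $0.0048, carrots $0.0077, chickpeas $0.0181, bell pepper $0.0633.
Take 1 serving of whole-barley bread: +62.0 mg calcium for $0.30 (total $0.30, still need 68.0 mg).
Take 1.744 servings of carrots: +68.0 mg calcium for $0.52 (total $0.82, still need 0.0 mg).
Filling from the cheapest source first is optimal under one linear minimum: $0.82.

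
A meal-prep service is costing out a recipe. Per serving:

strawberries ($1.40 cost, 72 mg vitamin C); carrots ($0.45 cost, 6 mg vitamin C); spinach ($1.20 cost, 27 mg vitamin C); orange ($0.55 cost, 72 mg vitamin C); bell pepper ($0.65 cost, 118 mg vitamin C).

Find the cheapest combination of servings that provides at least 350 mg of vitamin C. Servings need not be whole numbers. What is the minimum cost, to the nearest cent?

Cost per mg of vitamin C: bell pepper $0.0055, orange $0.0076, strawberries $0.0194, spinach $0.0444, carrots $0.0750.
With no serving limits, use only bell pepper: 350 mg / 118 mg = 2.966 servings × $0.65 = $1.93.

$1.93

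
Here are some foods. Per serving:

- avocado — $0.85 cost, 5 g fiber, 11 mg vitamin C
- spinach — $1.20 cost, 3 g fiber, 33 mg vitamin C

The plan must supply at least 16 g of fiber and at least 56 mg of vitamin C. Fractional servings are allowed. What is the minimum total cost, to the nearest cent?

This is a tiny linear program; its minimum lies at a vertex of the feasible set. List the vertices and price them.
avocado only: max(16/5, 56/11) = 5.091 servings → $4.33.
spinach only: max(16/3, 56/33) = 5.333 servings → $6.40.
avocado + spinach with both tight: 2.727 servings and 0.7879 servings → $3.26.
Cheapest feasible corner: $3.26.

$3.26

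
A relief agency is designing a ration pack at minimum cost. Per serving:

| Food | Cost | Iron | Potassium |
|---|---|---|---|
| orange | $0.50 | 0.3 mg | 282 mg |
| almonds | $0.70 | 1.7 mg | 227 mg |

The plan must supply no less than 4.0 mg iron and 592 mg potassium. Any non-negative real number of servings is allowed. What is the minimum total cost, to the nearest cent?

$1.74

For a min-cost LP with two ≥-constraints, a basic feasible solution has at most two positive variables.
orange only: max(4.0/0.3, 592/282) = 13.33 servings → $6.67.
almonds only: max(4.0/1.7, 592/227) = 2.608 servings → $1.83.
orange + almonds with both tight: 0.2392 servings and 2.311 servings → $1.74.
The minimum over all feasible corners is $1.74.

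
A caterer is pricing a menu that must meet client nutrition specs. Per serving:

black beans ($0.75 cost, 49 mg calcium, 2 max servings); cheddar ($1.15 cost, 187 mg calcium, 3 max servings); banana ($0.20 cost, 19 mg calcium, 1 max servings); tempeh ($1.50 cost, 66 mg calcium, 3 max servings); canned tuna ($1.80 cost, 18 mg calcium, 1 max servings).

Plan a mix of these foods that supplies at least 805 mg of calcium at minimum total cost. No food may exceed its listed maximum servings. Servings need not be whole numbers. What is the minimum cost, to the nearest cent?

$8.04

Cost per mg of calcium: cheddar $0.0061, banana $0.0105, black beans $0.0153, tempeh $0.0227, canned tuna $0.1000.
Take 3 servings of cheddar: +561.0 mg calcium for $3.45 (total $3.45, still need 244.0 mg).
Take 1 serving of banana: +19.0 mg calcium for $0.20 (total $3.65, still need 225.0 mg).
Take 2 servings of black beans: +98.0 mg calcium for $1.50 (total $5.15, still need 127.0 mg).
Take 1.924 servings of tempeh: +127.0 mg calcium for $2.89 (total $8.04, still need 0.0 mg).
Greedy by cheapest-per-mg is optimal for a single linear constraint, so the minimum cost is $8.04.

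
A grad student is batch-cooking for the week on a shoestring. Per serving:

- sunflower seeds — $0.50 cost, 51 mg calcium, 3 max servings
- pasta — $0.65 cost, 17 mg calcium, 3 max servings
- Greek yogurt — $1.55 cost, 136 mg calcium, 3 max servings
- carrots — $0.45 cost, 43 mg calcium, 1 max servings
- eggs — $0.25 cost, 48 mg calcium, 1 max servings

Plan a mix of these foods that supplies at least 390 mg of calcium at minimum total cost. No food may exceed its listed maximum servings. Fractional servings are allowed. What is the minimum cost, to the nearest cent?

Cost per mg of calcium: eggs $0.0052, sunflower seeds $0.0098, carrots $0.0105, Greek yogurt $0.0114, pasta $0.0382.
Take 1 serving of eggs: +48.0 mg calcium for $0.25 (total $0.25, still need 342.0 mg).
Take 3 servings of sunflower seeds: +153.0 mg calcium for $1.50 (total $1.75, still need 189.0 mg).
Take 1 serving of carrots: +43.0 mg calcium for $0.45 (total $2.20, still need 146.0 mg).
Take 1.074 servings of Greek yogurt: +146.0 mg calcium for $1.66 (total $3.86, still need 0.0 mg).
Filling from the cheapest source first is optimal under one linear minimum: $3.86.

$3.86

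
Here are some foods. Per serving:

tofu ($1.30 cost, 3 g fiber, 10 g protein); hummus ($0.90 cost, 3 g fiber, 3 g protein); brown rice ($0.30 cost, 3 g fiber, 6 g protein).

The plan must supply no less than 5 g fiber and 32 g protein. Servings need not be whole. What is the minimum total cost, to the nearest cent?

tofu only: max(5/3, 32/10) = 3.2 servings → $4.16.
hummus only: max(5/3, 32/3) = 10.67 servings → $9.60.
brown rice only: max(5/3, 32/6) = 5.333 servings → $1.60.
tofu + hummus with both targets exact would need a negative amount; discard.
tofu + brown rice: the both-tight solution has a negative serving — not a feasible corner.
hummus + brown rice: the both-tight solution has a negative serving — not a feasible corner.
Cheapest feasible corner: $1.60.

$1.60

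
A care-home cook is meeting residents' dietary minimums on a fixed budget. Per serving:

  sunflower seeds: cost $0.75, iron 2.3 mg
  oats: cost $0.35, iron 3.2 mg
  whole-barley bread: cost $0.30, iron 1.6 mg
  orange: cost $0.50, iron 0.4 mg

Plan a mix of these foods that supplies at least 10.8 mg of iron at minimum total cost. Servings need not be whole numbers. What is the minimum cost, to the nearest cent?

Cost per mg of iron: oats $0.1094, whole-barley bread $0.1875, sunflower seeds $0.3261, orange $1.2500.
With no serving limits, use only oats: 10.8 mg / 3.2 mg = 3.375 servings × $0.35 = $1.18.

$1.18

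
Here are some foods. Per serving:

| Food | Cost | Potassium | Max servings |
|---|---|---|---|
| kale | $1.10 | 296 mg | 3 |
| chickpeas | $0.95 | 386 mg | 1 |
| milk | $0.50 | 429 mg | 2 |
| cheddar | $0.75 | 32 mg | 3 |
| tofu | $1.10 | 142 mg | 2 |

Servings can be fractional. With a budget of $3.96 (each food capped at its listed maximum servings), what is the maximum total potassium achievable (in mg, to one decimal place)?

1784.9 mg

Potassium per dollar: milk 858, chickpeas 406.3, kale 269.1, tofu 129.1, cheddar 42.67.
Take 2 servings of milk: spends $1.00, +858.0 mg potassium (running total 858.0 mg).
Take 1 serving of chickpeas: spends $0.95, +386.0 mg potassium (running total 1244.0 mg).
Take 1.827 servings of kale: spends $2.01, +540.9 mg potassium (running total 1784.9 mg).
Filling greedily by potassium-per-dollar is optimal for one linear limit, giving 1784.9 mg.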